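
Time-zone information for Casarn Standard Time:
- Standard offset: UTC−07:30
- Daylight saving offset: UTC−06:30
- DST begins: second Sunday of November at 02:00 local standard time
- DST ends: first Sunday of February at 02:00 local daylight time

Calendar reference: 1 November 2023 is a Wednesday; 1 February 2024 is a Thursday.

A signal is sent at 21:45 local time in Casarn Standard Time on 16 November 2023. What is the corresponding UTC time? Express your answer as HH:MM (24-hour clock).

04:15

1 November 2023 is a Wednesday, so the first Sunday is November 5 and the second is November 12.
1 February 2024 is a Thursday, so the first Sunday is February 4.
Daylight saving runs 12 November 2023 – 4 February 2024; 16 November 2023 is inside that window, so Casarn Standard Time is at UTC−06:30.
21:45 local + 6h30m = 04:15 UTC (rolling into the next day, 17 November 2023).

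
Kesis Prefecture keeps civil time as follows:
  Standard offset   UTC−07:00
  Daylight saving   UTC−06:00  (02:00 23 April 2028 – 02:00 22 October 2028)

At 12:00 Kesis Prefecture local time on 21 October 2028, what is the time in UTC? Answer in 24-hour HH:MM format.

18:00

21 October 2028 lies within the daylight-saving period (23 April – 22 October), so Kesis Prefecture is on daylight time, UTC−06:00.
12:00 local + 6h = 18:00 UTC.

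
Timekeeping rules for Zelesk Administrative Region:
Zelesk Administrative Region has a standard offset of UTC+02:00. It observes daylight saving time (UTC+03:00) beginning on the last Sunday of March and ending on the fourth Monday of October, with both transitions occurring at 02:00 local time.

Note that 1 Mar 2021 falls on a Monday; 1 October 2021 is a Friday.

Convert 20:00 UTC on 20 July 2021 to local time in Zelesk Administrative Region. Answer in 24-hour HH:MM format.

23:00

1 March 2021 is a Monday, so Sundays fall on 7, 14, 21, 28; the last is March 28.
1 October 2021 is a Friday, so the first Monday is October 4 and the fourth is October 25.
At the standard offset (UTC+02:00), 20:00 UTC + 2h = 22:00 Zelesk Administrative Region standard time.
The standard-time date in Zelesk Administrative Region, 20 July 2021, lies within the daylight-saving period (28 March – 25 October), so Zelesk Administrative Region is on daylight time, UTC+03:00.
20:00 UTC + 3h = 23:00 local.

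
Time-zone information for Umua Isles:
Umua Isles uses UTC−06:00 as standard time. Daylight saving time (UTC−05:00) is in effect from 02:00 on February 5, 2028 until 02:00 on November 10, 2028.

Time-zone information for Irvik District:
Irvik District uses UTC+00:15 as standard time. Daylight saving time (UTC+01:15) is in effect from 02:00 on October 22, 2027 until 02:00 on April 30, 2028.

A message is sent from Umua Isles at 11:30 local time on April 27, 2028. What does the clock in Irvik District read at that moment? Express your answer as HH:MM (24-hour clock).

Daylight saving runs 5 February – 10 November; April 27, 2028 is inside that window, so Umua Isles is at UTC−05:00.
11:30 Umua Isles + 5h = 16:30 UTC.
At the standard offset (UTC+00:15), 16:30 UTC + 0h15m = 16:45 Irvik District standard time.
The standard-time date in Irvik District, April 27, 2028, lies within the daylight-saving period (22 October 2027 – 30 April 2028), so Irvik District is on daylight time, UTC+01:15.
16:30 UTC + 1h15m = 17:45 Irvik District.

17:45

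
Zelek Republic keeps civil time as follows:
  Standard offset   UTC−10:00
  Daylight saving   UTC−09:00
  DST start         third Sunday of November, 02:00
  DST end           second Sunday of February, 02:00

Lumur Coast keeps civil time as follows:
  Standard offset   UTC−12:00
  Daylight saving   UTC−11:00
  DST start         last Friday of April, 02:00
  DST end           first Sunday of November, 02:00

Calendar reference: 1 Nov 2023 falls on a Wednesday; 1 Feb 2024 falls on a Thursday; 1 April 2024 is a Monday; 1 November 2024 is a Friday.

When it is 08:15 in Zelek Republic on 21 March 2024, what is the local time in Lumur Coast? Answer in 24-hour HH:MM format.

1 November 2023 is a Wednesday, so the first Sunday is November 5 and the third is November 19.
1 February 2024 is a Thursday, so the first Sunday is February 4 and the second is February 11.
21 March 2024 is outside the daylight-saving period (19 November 2023 – 11 February 2024), so Zelek Republic is on standard time, UTC−10:00.
08:15 Zelek Republic + 10h = 18:15 UTC.
1 April 2024 is a Monday, so Fridays fall on 5, 12, 19, 26; the last is April 26.
1 November 2024 is a Friday, so the first Sunday is November 3.
At the standard offset (UTC−12:00), 18:15 UTC − 12h = 06:15 Lumur Coast standard time.
The standard-time date in Lumur Coast, 21 March 2024, does not fall between 26 April and 3 November, so daylight saving is not in effect and Lumur Coast is at UTC−12:00.
18:15 UTC − 12h = 06:15 Lumur Coast.

06:15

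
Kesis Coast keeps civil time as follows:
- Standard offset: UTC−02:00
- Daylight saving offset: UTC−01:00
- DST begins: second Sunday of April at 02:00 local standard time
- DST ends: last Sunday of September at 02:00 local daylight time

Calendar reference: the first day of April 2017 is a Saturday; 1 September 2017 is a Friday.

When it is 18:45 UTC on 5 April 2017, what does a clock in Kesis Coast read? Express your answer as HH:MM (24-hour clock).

16:45

1 April 2017 is a Saturday, so the first Sunday is April 2 and the second is April 9.
1 September 2017 is a Friday, so Sundays fall on 3, 10, 17, 24; the last is September 24.
At the standard offset (UTC−02:00), 18:45 UTC − 2h = 16:45 Kesis Coast standard time.
The standard-time date in Kesis Coast, 5 April 2017, is outside the daylight-saving period (9 April – 24 September), so Kesis Coast is on standard time, UTC−02:00.
18:45 UTC − 2h = 16:45 local.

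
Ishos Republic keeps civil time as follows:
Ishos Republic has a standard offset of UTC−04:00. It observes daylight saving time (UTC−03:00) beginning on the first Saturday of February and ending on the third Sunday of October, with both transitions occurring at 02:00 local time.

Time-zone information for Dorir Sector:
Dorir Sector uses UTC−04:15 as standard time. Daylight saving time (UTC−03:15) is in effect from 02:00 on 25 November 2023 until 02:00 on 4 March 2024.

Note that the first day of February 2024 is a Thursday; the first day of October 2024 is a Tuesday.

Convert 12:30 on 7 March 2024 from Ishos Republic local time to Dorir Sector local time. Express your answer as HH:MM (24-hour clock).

11:15

1 February 2024 is a Thursday, so the first Saturday is February 3.
1 October 2024 is a Tuesday, so the first Sunday is October 6 and the third is October 20.
Daylight saving runs 3 February – 20 October; 7 March 2024 is inside that window, so Ishos Republic is at UTC−03:00.
12:30 Ishos Republic + 3h = 15:30 UTC.
At the standard offset (UTC−04:15), 15:30 UTC − 4h15m = 11:15 Dorir Sector standard time.
Daylight saving runs 25 November 2023 – 4 March 2024; the standard-time date in Dorir Sector, 7 March 2024, is outside that window, so Dorir Sector is on standard time at UTC−04:15.
15:30 UTC − 4h15m = 11:15 Dorir Sector.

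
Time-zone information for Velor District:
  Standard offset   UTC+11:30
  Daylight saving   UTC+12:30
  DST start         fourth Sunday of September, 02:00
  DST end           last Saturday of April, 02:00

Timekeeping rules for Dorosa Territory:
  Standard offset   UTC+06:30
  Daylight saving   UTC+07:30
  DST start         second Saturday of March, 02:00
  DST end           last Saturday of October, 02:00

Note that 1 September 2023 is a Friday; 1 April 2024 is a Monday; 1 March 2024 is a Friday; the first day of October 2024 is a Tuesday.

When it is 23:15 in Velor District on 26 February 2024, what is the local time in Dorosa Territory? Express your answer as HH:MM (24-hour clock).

17:15

1 September 2023 is a Friday, so the first Sunday is September 3 and the fourth is September 24.
1 April 2024 is a Monday, so Saturdays fall on 6, 13, 20, 27; the last is April 27.
26 February 2024 lies within the daylight-saving period (24 September 2023 – 27 April 2024), so Velor District is on daylight time, UTC+12:30.
23:15 Velor District − 12h30m = 10:45 UTC.
1 March 2024 is a Friday, so the first Saturday is March 2 and the second is March 9.
1 October 2024 is a Tuesday, so Saturdays fall on 5, 12, 19, 26; the last is October 26.
At the standard offset (UTC+06:30), 10:45 UTC + 6h30m = 17:15 Dorosa Territory standard time.
The standard-time date in Dorosa Territory, 26 February 2024, does not fall between 9 March and 26 October, so daylight saving is not in effect and Dorosa Territory is at UTC+06:30.
10:45 UTC + 6h30m = 17:15 Dorosa Territory.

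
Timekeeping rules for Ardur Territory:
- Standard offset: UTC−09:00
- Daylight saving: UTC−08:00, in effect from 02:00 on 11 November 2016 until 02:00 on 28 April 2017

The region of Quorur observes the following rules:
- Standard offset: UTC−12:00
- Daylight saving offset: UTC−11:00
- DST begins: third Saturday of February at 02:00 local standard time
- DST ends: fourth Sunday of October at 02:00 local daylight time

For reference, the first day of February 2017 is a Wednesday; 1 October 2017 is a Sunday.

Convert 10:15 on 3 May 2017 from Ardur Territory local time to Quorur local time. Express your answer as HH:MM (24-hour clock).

3 May 2017 does not fall between 11 November 2016 and 28 April 2017, so daylight saving is not in effect and Ardur Territory is at UTC−09:00.
10:15 Ardur Territory + 9h = 19:15 UTC.
1 February 2017 is a Wednesday, so the first Saturday is February 4 and the third is February 18.
1 October 2017 is a Sunday, so the first Sunday is October 1 and the fourth is October 22.
At the standard offset (UTC−12:00), 19:15 UTC − 12h = 07:15 Quorur standard time.
Daylight saving runs 18 February – 22 October; the standard-time date in Quorur, 3 May 2017, is inside that window, so Quorur is at UTC−11:00.
19:15 UTC − 11h = 08:15 Quorur.

08:15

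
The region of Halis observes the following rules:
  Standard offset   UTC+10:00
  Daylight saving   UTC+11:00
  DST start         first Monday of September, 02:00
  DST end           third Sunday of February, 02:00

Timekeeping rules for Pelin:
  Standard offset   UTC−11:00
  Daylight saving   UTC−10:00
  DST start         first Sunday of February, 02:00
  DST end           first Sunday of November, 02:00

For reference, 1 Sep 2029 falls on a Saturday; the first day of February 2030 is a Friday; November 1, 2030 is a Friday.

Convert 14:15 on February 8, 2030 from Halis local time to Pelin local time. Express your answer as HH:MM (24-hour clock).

1 September 2029 is a Saturday, so the first Monday is September 3.
1 February 2030 is a Friday, so the first Sunday is February 3 and the third is February 17.
February 8, 2030 falls between 3 September 2029 and 17 February 2030, so daylight saving is in effect and Halis is at UTC+11:00.
14:15 Halis − 11h = 03:15 UTC.
1 February 2030 is a Friday, so the first Sunday is February 3.
1 November 2030 is a Friday, so the first Sunday is November 3.
At the standard offset (UTC−11:00), 03:15 UTC − 11h = 16:15 Pelin standard time (rolling into the previous day, 7 February 2030).
Daylight saving runs 3 February – 3 November; the standard-time date in Pelin, February 7, 2030, is inside that window, so Pelin is at UTC−10:00.
03:15 UTC − 10h = 17:15 Pelin (rolling into the previous day, 7 February 2030).

17:15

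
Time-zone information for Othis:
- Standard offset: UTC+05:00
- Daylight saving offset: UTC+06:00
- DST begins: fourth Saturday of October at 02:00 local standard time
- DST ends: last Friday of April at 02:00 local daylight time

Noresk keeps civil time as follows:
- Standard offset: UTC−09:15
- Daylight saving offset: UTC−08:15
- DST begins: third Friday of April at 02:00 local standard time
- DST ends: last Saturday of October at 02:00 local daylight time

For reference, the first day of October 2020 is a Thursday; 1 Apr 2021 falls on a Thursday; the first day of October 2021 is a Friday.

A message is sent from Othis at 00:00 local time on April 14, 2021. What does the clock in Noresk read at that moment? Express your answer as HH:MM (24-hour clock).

1 October 2020 is a Thursday, so the first Saturday is October 3 and the fourth is October 24.
1 April 2021 is a Thursday, so Fridays fall on 2, 9, 16, 23, 30; the last is April 30.
Daylight saving runs 24 October 2020 – 30 April 2021; April 14, 2021 is inside that window, so Othis is at UTC+06:00.
00:00 Othis − 6h = 18:00 UTC (rolling into the previous day, 13 April 2021).
1 April 2021 is a Thursday, so the first Friday is April 2 and the third is April 16.
1 October 2021 is a Friday, so Saturdays fall on 2, 9, 16, 23, 30; the last is October 30.
At the standard offset (UTC−09:15), 18:00 UTC − 9h15m = 08:45 Noresk standard time.
The standard-time date in Noresk, April 13, 2021, does not fall between 16 April and 30 October, so daylight saving is not in effect and Noresk is at UTC−09:15.
18:00 UTC − 9h15m = 08:45 Noresk.

08:45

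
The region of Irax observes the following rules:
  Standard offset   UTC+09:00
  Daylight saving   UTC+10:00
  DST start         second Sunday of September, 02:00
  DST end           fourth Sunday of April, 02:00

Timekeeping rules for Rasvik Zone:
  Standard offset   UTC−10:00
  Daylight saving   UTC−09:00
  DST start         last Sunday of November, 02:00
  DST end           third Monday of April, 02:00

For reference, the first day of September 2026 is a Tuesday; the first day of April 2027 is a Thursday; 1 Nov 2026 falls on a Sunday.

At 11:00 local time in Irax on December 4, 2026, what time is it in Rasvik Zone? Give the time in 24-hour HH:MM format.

1 September 2026 is a Tuesday, so the first Sunday is September 6 and the second is September 13.
1 April 2027 is a Thursday, so the first Sunday is April 4 and the fourth is April 25.
December 4, 2026 lies within the daylight-saving period (13 September 2026 – 25 April 2027), so Irax is on daylight time, UTC+10:00.
11:00 Irax − 10h = 01:00 UTC.
1 November 2026 is a Sunday, so Sundays fall on 1, 8, 15, 22, 29; the last is November 29.
1 April 2027 is a Thursday, so the first Monday is April 5 and the third is April 19.
At the standard offset (UTC−10:00), 01:00 UTC − 10h = 15:00 Rasvik Zone standard time (rolling into the previous day, 3 December 2026).
The standard-time date in Rasvik Zone, December 3, 2026, falls between 29 November 2026 and 19 April 2027, so daylight saving is in effect and Rasvik Zone is at UTC−09:00.
01:00 UTC − 9h = 16:00 Rasvik Zone (rolling into the previous day, 3 December 2026).

16:00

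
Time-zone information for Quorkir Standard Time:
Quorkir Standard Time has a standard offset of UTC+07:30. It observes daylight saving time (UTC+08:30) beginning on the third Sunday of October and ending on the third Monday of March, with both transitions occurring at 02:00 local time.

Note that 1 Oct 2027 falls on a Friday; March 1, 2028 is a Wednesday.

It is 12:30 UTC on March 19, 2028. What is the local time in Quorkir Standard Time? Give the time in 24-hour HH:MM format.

1 October 2027 is a Friday, so the first Sunday is October 3 and the third is October 17.
1 March 2028 is a Wednesday, so the first Monday is March 6 and the third is March 20.
At the standard offset (UTC+07:30), 12:30 UTC + 7h30m = 20:00 Quorkir Standard Time standard time.
The standard-time date in Quorkir Standard Time, March 19, 2028, lies within the daylight-saving period (17 October 2027 – 20 March 2028), so Quorkir Standard Time is on daylight time, UTC+08:30.
12:30 UTC + 8h30m = 21:00 local.

21:00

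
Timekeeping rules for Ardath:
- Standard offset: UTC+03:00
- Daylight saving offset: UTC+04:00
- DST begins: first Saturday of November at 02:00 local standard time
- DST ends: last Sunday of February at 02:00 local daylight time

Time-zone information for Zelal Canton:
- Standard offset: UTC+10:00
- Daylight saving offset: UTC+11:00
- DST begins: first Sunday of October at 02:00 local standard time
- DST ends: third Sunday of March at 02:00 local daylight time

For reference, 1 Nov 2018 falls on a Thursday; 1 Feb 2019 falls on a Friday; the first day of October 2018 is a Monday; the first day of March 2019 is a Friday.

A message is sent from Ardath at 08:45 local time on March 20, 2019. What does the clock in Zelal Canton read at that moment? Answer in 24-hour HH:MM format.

15:45

1 November 2018 is a Thursday, so the first Saturday is November 3.
1 February 2019 is a Friday, so Sundays fall on 3, 10, 17, 24; the last is February 24.
March 20, 2019 does not fall between 3 November 2018 and 24 February 2019, so daylight saving is not in effect and Ardath is at UTC+03:00.
08:45 Ardath − 3h = 05:45 UTC.
1 October 2018 is a Monday, so the first Sunday is October 7.
1 March 2019 is a Friday, so the first Sunday is March 3 and the third is March 17.
At the standard offset (UTC+10:00), 05:45 UTC + 10h = 15:45 Zelal Canton standard time.
Daylight saving runs 7 October 2018 – 17 March 2019; the standard-time date in Zelal Canton, March 20, 2019, is outside that window, so Zelal Canton is on standard time at UTC+10:00.
05:45 UTC + 10h = 15:45 Zelal Canton.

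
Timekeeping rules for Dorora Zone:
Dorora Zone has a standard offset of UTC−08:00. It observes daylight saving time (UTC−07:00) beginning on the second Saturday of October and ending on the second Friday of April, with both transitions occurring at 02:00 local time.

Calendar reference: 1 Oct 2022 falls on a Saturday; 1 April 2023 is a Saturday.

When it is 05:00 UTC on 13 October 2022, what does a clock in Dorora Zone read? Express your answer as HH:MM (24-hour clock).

22:00

1 October 2022 is a Saturday, so the first Saturday is October 1 and the second is October 8.
1 April 2023 is a Saturday, so the first Friday is April 7 and the second is April 14.
At the standard offset (UTC−08:00), 05:00 UTC − 8h = 21:00 Dorora Zone standard time (rolling into the previous day, 12 October 2022).
Daylight saving runs 8 October 2022 – 14 April 2023; the standard-time date in Dorora Zone, 12 October 2022, is inside that window, so Dorora Zone is at UTC−07:00.
05:00 UTC − 7h = 22:00 local (rolling into the previous day, 12 October 2022).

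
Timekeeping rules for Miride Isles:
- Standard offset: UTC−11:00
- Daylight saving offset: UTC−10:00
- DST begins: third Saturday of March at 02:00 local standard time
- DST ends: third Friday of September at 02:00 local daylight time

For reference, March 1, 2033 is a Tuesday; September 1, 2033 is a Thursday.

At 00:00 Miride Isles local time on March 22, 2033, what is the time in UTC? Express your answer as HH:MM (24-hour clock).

10:00

1 March 2033 is a Tuesday, so the first Saturday is March 5 and the third is March 19.
1 September 2033 is a Thursday, so the first Friday is September 2 and the third is September 16.
March 22, 2033 lies within the daylight-saving period (19 March – 16 September), so Miride Isles is on daylight time, UTC−10:00.
00:00 local + 10h = 10:00 UTC.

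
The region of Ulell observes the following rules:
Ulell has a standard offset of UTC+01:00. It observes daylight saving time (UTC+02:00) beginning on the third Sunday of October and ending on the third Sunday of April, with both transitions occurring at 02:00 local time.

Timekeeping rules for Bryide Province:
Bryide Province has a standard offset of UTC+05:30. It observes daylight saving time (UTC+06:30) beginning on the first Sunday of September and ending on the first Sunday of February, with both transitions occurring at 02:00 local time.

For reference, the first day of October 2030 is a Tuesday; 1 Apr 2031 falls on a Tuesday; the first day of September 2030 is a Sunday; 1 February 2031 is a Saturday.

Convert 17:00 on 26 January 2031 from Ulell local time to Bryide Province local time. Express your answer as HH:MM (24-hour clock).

1 October 2030 is a Tuesday, so the first Sunday is October 6 and the third is October 20.
1 April 2031 is a Tuesday, so the first Sunday is April 6 and the third is April 20.
Daylight saving runs 20 October 2030 – 20 April 2031; 26 January 2031 is inside that window, so Ulell is at UTC+02:00.
17:00 Ulell − 2h = 15:00 UTC.
1 September 2030 is a Sunday, so the first Sunday is September 1.
1 February 2031 is a Saturday, so the first Sunday is February 2.
At the standard offset (UTC+05:30), 15:00 UTC + 5h30m = 20:30 Bryide Province standard time.
The standard-time date in Bryide Province, 26 January 2031, lies within the daylight-saving period (1 September 2030 – 2 February 2031), so Bryide Province is on daylight time, UTC+06:30.
15:00 UTC + 6h30m = 21:30 Bryide Province.

21:30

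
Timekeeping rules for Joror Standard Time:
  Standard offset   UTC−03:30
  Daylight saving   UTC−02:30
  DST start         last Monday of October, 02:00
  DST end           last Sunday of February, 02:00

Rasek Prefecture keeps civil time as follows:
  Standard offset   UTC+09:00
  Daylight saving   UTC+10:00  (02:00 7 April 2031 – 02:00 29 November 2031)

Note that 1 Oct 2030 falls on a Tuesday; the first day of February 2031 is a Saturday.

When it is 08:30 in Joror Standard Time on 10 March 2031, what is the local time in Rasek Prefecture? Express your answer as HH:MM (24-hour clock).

1 October 2030 is a Tuesday, so Mondays fall on 7, 14, 21, 28; the last is October 28.
1 February 2031 is a Saturday, so Sundays fall on 2, 9, 16, 23; the last is February 23.
10 March 2031 is outside the daylight-saving period (28 October 2030 – 23 February 2031), so Joror Standard Time is on standard time, UTC−03:30.
08:30 Joror Standard Time + 3h30m = 12:00 UTC.
At the standard offset (UTC+09:00), 12:00 UTC + 9h = 21:00 Rasek Prefecture standard time.
The standard-time date in Rasek Prefecture, 10 March 2031, does not fall between 7 April and 29 November, so daylight saving is not in effect and Rasek Prefecture is at UTC+09:00.
12:00 UTC + 9h = 21:00 Rasek Prefecture.

21:00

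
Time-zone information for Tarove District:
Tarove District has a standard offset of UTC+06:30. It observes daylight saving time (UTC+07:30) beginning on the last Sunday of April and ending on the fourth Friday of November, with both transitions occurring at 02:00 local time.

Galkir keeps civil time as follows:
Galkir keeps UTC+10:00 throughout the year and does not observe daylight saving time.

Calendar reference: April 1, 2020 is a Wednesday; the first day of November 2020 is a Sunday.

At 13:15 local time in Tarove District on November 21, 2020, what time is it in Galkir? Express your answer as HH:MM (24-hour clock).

1 April 2020 is a Wednesday, so Sundays fall on 5, 12, 19, 26; the last is April 26.
1 November 2020 is a Sunday, so the first Friday is November 6 and the fourth is November 27.
November 21, 2020 falls between 26 April and 27 November, so daylight saving is in effect and Tarove District is at UTC+07:30.
13:15 Tarove District − 7h30m = 05:45 UTC.
Galkir has no daylight saving, so its offset is UTC+10:00 year-round.
05:45 UTC + 10h = 15:45 Galkir.

15:45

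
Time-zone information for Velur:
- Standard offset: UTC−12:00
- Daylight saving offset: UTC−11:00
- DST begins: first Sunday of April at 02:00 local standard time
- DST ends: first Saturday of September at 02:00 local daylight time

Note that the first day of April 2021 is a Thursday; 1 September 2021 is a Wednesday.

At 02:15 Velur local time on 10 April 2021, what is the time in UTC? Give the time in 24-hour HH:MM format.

13:15

1 April 2021 is a Thursday, so the first Sunday is April 4.
1 September 2021 is a Wednesday, so the first Saturday is September 4.
Daylight saving runs 4 April – 4 September; 10 April 2021 is inside that window, so Velur is at UTC−11:00.
02:15 local + 11h = 13:15 UTC.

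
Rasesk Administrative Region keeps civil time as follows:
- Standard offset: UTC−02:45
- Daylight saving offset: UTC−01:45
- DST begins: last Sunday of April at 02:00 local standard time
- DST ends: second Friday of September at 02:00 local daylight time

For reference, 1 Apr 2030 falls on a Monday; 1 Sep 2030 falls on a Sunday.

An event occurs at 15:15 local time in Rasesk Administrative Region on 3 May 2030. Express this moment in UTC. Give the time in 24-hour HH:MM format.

17:00

1 April 2030 is a Monday, so Sundays fall on 7, 14, 21, 28; the last is April 28.
1 September 2030 is a Sunday, so the first Friday is September 6 and the second is September 13.
3 May 2030 falls between 28 April and 13 September, so daylight saving is in effect and Rasesk Administrative Region is at UTC−01:45.
15:15 local + 1h45m = 17:00 UTC.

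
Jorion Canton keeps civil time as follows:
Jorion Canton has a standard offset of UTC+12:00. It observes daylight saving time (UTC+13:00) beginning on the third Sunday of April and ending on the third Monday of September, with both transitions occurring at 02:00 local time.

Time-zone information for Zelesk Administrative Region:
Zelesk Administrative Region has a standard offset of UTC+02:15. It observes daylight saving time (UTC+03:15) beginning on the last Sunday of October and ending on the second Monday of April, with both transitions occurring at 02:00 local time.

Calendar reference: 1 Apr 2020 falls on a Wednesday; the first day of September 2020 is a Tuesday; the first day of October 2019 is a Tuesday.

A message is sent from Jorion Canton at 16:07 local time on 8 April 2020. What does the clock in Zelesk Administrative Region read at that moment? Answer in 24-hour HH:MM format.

07:22

1 April 2020 is a Wednesday, so the first Sunday is April 5 and the third is April 19.
1 September 2020 is a Tuesday, so the first Monday is September 7 and the third is September 21.
8 April 2020 is outside the daylight-saving period (19 April – 21 September), so Jorion Canton is on standard time, UTC+12:00.
16:07 Jorion Canton − 12h = 04:07 UTC.
1 October 2019 is a Tuesday, so Sundays fall on 6, 13, 20, 27; the last is October 27.
1 April 2020 is a Wednesday, so the first Monday is April 6 and the second is April 13.
At the standard offset (UTC+02:15), 04:07 UTC + 2h15m = 06:22 Zelesk Administrative Region standard time.
The standard-time date in Zelesk Administrative Region, 8 April 2020, lies within the daylight-saving period (27 October 2019 – 13 April 2020), so Zelesk Administrative Region is on daylight time, UTC+03:15.
04:07 UTC + 3h15m = 07:22 Zelesk Administrative Region.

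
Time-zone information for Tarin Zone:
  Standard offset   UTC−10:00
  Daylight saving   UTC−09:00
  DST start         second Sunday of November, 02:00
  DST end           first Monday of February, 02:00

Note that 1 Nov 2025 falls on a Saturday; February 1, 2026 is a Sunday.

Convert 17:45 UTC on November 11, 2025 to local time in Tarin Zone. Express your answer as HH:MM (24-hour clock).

08:45

1 November 2025 is a Saturday, so the first Sunday is November 2 and the second is November 9.
1 February 2026 is a Sunday, so the first Monday is February 2.
At the standard offset (UTC−10:00), 17:45 UTC − 10h = 07:45 Tarin Zone standard time.
The standard-time date in Tarin Zone, November 11, 2025, lies within the daylight-saving period (9 November 2025 – 2 February 2026), so Tarin Zone is on daylight time, UTC−09:00.
17:45 UTC − 9h = 08:45 local.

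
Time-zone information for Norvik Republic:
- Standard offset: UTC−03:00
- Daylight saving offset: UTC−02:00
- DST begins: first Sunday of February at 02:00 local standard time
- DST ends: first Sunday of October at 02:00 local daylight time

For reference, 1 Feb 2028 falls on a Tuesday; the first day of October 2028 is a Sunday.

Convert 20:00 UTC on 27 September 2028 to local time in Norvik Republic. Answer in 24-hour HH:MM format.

18:00

1 February 2028 is a Tuesday, so the first Sunday is February 6.
1 October 2028 is a Sunday, so the first Sunday is October 1.
At the standard offset (UTC−03:00), 20:00 UTC − 3h = 17:00 Norvik Republic standard time.
The standard-time date in Norvik Republic, 27 September 2028, lies within the daylight-saving period (6 February – 1 October), so Norvik Republic is on daylight time, UTC−02:00.
20:00 UTC − 2h = 18:00 local.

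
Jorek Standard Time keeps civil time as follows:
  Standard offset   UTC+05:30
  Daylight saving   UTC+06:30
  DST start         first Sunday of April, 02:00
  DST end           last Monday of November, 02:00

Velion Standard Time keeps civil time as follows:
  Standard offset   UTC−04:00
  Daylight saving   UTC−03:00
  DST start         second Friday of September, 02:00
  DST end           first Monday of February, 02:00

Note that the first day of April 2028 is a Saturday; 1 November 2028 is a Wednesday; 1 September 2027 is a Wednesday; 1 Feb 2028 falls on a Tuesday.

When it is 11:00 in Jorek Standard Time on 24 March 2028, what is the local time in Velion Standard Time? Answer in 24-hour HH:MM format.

1 April 2028 is a Saturday, so the first Sunday is April 2.
1 November 2028 is a Wednesday, so Mondays fall on 6, 13, 20, 27; the last is November 27.
24 March 2028 does not fall between 2 April and 27 November, so daylight saving is not in effect and Jorek Standard Time is at UTC+05:30.
11:00 Jorek Standard Time − 5h30m = 05:30 UTC.
1 September 2027 is a Wednesday, so the first Friday is September 3 and the second is September 10.
1 February 2028 is a Tuesday, so the first Monday is February 7.
At the standard offset (UTC−04:00), 05:30 UTC − 4h = 01:30 Velion Standard Time standard time.
Daylight saving runs 10 September 2027 – 7 February 2028; the standard-time date in Velion Standard Time, 24 March 2028, is outside that window, so Velion Standard Time is on standard time at UTC−04:00.
05:30 UTC − 4h = 01:30 Velion Standard Time.

01:30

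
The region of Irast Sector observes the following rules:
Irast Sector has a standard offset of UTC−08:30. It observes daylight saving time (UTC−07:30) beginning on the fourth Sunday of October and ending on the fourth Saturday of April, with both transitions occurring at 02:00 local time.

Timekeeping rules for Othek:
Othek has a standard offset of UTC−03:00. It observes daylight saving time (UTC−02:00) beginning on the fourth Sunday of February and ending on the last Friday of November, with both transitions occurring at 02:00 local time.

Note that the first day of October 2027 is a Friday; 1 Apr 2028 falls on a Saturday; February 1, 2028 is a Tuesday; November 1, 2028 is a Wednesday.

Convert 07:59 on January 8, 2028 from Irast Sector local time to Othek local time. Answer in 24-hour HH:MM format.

1 October 2027 is a Friday, so the first Sunday is October 3 and the fourth is October 24.
1 April 2028 is a Saturday, so the first Saturday is April 1 and the fourth is April 22.
January 8, 2028 falls between 24 October 2027 and 22 April 2028, so daylight saving is in effect and Irast Sector is at UTC−07:30.
07:59 Irast Sector + 7h30m = 15:29 UTC.
1 February 2028 is a Tuesday, so the first Sunday is February 6 and the fourth is February 27.
1 November 2028 is a Wednesday, so Fridays fall on 3, 10, 17, 24; the last is November 24.
At the standard offset (UTC−03:00), 15:29 UTC − 3h = 12:29 Othek standard time.
Daylight saving runs 27 February – 24 November; the standard-time date in Othek, January 8, 2028, is outside that window, so Othek is on standard time at UTC−03:00.
15:29 UTC − 3h = 12:29 Othek.

12:29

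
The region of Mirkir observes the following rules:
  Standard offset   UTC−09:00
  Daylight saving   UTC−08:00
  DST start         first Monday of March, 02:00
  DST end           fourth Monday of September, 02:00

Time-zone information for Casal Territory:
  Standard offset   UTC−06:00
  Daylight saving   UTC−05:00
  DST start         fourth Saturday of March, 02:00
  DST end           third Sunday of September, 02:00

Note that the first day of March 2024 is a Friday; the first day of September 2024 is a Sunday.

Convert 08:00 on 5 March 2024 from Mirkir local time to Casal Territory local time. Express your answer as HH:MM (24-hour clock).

1 March 2024 is a Friday, so the first Monday is March 4.
1 September 2024 is a Sunday, so the first Monday is September 2 and the fourth is September 23.
5 March 2024 lies within the daylight-saving period (4 March – 23 September), so Mirkir is on daylight time, UTC−08:00.
08:00 Mirkir + 8h = 16:00 UTC.
1 March 2024 is a Friday, so the first Saturday is March 2 and the fourth is March 23.
1 September 2024 is a Sunday, so the first Sunday is September 1 and the third is September 15.
At the standard offset (UTC−06:00), 16:00 UTC − 6h = 10:00 Casal Territory standard time.
The standard-time date in Casal Territory, 5 March 2024, is outside the daylight-saving period (23 March – 15 September), so Casal Territory is on standard time, UTC−06:00.
16:00 UTC − 6h = 10:00 Casal Territory.

10:00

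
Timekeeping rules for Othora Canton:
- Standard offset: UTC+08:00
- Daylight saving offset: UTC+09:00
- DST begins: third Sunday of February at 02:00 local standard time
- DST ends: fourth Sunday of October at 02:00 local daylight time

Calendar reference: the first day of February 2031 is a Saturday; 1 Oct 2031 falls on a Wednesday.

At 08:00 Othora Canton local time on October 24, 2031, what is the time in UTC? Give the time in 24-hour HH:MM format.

23:00

1 February 2031 is a Saturday, so the first Sunday is February 2 and the third is February 16.
1 October 2031 is a Wednesday, so the first Sunday is October 5 and the fourth is October 26.
October 24, 2031 falls between 16 February and 26 October, so daylight saving is in effect and Othora Canton is at UTC+09:00.
08:00 local − 9h = 23:00 UTC (rolling into the previous day, 23 October 2031).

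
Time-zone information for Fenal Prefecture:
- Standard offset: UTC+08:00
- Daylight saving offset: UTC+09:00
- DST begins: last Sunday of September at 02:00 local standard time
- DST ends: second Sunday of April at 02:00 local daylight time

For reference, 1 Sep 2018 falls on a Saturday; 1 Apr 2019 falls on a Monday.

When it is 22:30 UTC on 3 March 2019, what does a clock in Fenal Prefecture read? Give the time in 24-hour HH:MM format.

07:30

1 September 2018 is a Saturday, so Sundays fall on 2, 9, 16, 23, 30; the last is September 30.
1 April 2019 is a Monday, so the first Sunday is April 7 and the second is April 14.
At the standard offset (UTC+08:00), 22:30 UTC + 8h = 06:30 Fenal Prefecture standard time (rolling into the next day, 4 March 2019).
The standard-time date in Fenal Prefecture, 4 March 2019, lies within the daylight-saving period (30 September 2018 – 14 April 2019), so Fenal Prefecture is on daylight time, UTC+09:00.
22:30 UTC + 9h = 07:30 local (rolling into the next day, 4 March 2019).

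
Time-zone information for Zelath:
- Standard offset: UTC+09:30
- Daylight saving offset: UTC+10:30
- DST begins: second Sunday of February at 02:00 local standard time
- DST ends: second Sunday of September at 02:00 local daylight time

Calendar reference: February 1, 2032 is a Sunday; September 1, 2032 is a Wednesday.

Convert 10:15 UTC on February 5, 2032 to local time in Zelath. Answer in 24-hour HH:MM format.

1 February 2032 is a Sunday, so the first Sunday is February 1 and the second is February 8.
1 September 2032 is a Wednesday, so the first Sunday is September 5 and the second is September 12.
At the standard offset (UTC+09:30), 10:15 UTC + 9h30m = 19:45 Zelath standard time.
The standard-time date in Zelath, February 5, 2032, does not fall between 8 February and 12 September, so daylight saving is not in effect and Zelath is at UTC+09:30.
10:15 UTC + 9h30m = 19:45 local.

19:45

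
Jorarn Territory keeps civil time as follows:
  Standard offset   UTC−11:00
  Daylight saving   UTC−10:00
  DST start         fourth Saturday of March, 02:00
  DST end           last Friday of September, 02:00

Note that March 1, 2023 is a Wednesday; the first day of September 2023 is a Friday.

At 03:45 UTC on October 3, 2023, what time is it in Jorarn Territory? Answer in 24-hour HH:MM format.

16:45

1 March 2023 is a Wednesday, so the first Saturday is March 4 and the fourth is March 25.
1 September 2023 is a Friday, so Fridays fall on 1, 8, 15, 22, 29; the last is September 29.
At the standard offset (UTC−11:00), 03:45 UTC − 11h = 16:45 Jorarn Territory standard time (rolling into the previous day, 2 October 2023).
The standard-time date in Jorarn Territory, October 2, 2023, does not fall between 25 March and 29 September, so daylight saving is not in effect and Jorarn Territory is at UTC−11:00.
03:45 UTC − 11h = 16:45 local (rolling into the previous day, 2 October 2023).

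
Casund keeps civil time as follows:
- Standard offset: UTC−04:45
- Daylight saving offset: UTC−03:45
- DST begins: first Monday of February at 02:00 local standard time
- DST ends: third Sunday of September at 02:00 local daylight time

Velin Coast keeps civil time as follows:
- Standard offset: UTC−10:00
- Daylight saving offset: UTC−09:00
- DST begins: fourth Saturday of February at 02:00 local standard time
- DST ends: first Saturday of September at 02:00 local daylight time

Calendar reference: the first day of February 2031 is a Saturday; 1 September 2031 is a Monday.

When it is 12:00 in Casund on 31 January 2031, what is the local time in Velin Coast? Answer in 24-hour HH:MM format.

1 February 2031 is a Saturday, so the first Monday is February 3.
1 September 2031 is a Monday, so the first Sunday is September 7 and the third is September 21.
31 January 2031 is outside the daylight-saving period (3 February – 21 September), so Casund is on standard time, UTC−04:45.
12:00 Casund + 4h45m = 16:45 UTC.
1 February 2031 is a Saturday, so the first Saturday is February 1 and the fourth is February 22.
1 September 2031 is a Monday, so the first Saturday is September 6.
At the standard offset (UTC−10:00), 16:45 UTC − 10h = 06:45 Velin Coast standard time.
The standard-time date in Velin Coast, 31 January 2031, is outside the daylight-saving period (22 February – 6 September), so Velin Coast is on standard time, UTC−10:00.
16:45 UTC − 10h = 06:45 Velin Coast.

06:45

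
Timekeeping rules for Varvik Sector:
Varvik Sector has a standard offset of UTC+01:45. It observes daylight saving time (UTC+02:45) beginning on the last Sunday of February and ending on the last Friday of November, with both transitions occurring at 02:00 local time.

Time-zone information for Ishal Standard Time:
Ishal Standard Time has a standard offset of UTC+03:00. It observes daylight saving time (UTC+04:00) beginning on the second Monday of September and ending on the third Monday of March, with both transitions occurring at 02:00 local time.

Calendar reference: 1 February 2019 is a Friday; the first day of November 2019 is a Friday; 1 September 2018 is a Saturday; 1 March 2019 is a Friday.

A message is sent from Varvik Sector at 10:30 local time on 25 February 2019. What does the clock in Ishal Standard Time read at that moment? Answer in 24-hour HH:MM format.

11:45

1 February 2019 is a Friday, so Sundays fall on 3, 10, 17, 24; the last is February 24.
1 November 2019 is a Friday, so Fridays fall on 1, 8, 15, 22, 29; the last is November 29.
Daylight saving runs 24 February – 29 November; 25 February 2019 is inside that window, so Varvik Sector is at UTC+02:45.
10:30 Varvik Sector − 2h45m = 07:45 UTC.
1 September 2018 is a Saturday, so the first Monday is September 3 and the second is September 10.
1 March 2019 is a Friday, so the first Monday is March 4 and the third is March 18.
At the standard offset (UTC+03:00), 07:45 UTC + 3h = 10:45 Ishal Standard Time standard time.
The standard-time date in Ishal Standard Time, 25 February 2019, lies within the daylight-saving period (10 September 2018 – 18 March 2019), so Ishal Standard Time is on daylight time, UTC+04:00.
07:45 UTC + 4h = 11:45 Ishal Standard Time.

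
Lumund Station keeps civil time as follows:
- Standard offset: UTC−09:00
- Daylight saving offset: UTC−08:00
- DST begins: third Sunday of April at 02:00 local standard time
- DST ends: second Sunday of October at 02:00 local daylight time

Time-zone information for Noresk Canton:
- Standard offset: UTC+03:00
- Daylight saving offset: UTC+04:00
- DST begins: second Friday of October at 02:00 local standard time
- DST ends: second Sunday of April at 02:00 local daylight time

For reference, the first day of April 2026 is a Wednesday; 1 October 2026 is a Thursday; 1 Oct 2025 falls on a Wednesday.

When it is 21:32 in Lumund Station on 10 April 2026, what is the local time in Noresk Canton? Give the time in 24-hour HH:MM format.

10:32

1 April 2026 is a Wednesday, so the first Sunday is April 5 and the third is April 19.
1 October 2026 is a Thursday, so the first Sunday is October 4 and the second is October 11.
Daylight saving runs 19 April – 11 October; 10 April 2026 is outside that window, so Lumund Station is on standard time at UTC−09:00.
21:32 Lumund Station + 9h = 06:32 UTC (rolling into the next day, 11 April 2026).
1 October 2025 is a Wednesday, so the first Friday is October 3 and the second is October 10.
1 April 2026 is a Wednesday, so the first Sunday is April 5 and the second is April 12.
At the standard offset (UTC+03:00), 06:32 UTC + 3h = 09:32 Noresk Canton standard time.
The standard-time date in Noresk Canton, 11 April 2026, falls between 10 October 2025 and 12 April 2026, so daylight saving is in effect and Noresk Canton is at UTC+04:00.
06:32 UTC + 4h = 10:32 Noresk Canton.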